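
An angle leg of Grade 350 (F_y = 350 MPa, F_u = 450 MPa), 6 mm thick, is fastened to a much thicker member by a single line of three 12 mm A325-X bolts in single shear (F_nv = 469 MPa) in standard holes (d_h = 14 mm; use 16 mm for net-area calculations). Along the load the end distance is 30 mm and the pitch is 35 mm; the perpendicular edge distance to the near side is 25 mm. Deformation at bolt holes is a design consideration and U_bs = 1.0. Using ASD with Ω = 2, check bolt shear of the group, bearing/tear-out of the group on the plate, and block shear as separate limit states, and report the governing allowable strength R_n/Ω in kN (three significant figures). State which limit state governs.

71.5 kN (block shear governs)

Bolt shear: A_b = π·12²/4 = 113.1 mm²; R_n = 469 × 113.1 × 3 × 1 / 1000 = 159.1 kN → 159.1 / 2 = 79.6 kN.
Bearing: edge l_c = 23, r_n = 74.52 kN; interior l_c = 21, r_n = 68.04 kN; R_n = 74.52 + 2·68.04 = 210.6 kN → 105 kN.
Block shear: A_gv = 600, A_nv = 360, A_nt = 102 mm²; R_n = min(0.6F_uA_nv, 0.6F_yA_gv) + U_bs·F_u·A_nt = 143.1 kN → 71.5 kN.
Block shear governs: 71.5 kN.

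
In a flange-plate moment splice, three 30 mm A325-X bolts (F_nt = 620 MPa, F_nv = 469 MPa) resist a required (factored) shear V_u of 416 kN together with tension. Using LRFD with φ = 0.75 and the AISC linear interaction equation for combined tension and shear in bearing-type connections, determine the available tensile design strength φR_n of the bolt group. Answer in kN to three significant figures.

A_b = π·30²/4 = 706.9 mm²; f_rv = 416 × 1000 / (3 × 706.9) = 196.2 MPa.
F'_nt = 1.3 F_nt − (F_nt / φF_nv) f_rv = 1.3·620 − (620/(0.75·469))·196.2 = 460.2 MPa, capped at F_nt → F'_nt = 460.2 MPa.
R_n = F'_nt · A_b · n = 460.2 × 706.9 × 3 / 1000 = 975.9 kN.
Design strength φR_n = 0.75 × 975.9 = 732 kN.

732 kN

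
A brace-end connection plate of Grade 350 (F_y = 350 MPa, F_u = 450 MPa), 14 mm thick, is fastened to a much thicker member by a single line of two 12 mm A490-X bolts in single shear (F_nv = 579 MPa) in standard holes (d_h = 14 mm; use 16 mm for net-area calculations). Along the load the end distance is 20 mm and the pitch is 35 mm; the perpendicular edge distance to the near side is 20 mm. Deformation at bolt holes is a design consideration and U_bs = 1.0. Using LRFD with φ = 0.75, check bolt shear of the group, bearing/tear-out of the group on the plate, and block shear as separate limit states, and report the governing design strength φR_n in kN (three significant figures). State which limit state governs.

Bolt shear: A_b = π·12²/4 = 113.1 mm²; R_n = 579 × 113.1 × 2 × 1 / 1000 = 131 kN → 0.75 × 131 = 98.2 kN.
Bearing: edge l_c = 13, r_n = 98.28 kN; interior l_c = 21, r_n = 158.8 kN; R_n = 98.28 + 1·158.8 = 257 kN → 193 kN.
Block shear: A_gv = 770, A_nv = 434, A_nt = 168 mm²; R_n = min(0.6F_uA_nv, 0.6F_yA_gv) + U_bs·F_u·A_nt = 192.8 kN → 145 kN.
Bolt shear governs: 98.2 kN.

98.2 kN (bolt shear governs)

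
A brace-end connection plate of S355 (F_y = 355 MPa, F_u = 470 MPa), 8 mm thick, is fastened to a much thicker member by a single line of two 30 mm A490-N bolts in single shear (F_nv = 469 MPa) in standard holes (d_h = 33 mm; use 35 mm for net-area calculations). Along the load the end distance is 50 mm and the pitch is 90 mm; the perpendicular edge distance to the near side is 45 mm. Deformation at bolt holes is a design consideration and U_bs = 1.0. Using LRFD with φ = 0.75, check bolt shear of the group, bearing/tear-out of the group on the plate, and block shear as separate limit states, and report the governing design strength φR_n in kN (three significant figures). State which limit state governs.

226 kN (block shear governs)

Bolt shear: A_b = π·30²/4 = 706.9 mm²; R_n = 469 × 706.9 × 2 × 1 / 1000 = 663 kN → 0.75 × 663 = 497 kN.
Bearing: edge l_c = 33.5, r_n = 151.2 kN; interior l_c = 57, r_n = 257.2 kN; R_n = 151.2 + 1·257.2 = 408.3 kN → 306 kN.
Block shear: A_gv = 1120, A_nv = 700, A_nt = 220 mm²; R_n = min(0.6F_uA_nv, 0.6F_yA_gv) + U_bs·F_u·A_nt = 300.8 kN → 226 kN.
Block shear governs: 226 kN.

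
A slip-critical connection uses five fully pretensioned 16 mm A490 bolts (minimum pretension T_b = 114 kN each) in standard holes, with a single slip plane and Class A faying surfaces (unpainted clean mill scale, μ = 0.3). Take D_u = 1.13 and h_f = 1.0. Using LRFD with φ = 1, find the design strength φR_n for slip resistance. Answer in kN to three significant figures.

193 kN

R_n = μ · D_u · h_f · T_b · n_s · n_b = 0.3 × 1.13 × 1.0 × 114 × 1 × 5 = 193.2 kN.
Design strength φR_n = 1 × 193.2 = 193 kN.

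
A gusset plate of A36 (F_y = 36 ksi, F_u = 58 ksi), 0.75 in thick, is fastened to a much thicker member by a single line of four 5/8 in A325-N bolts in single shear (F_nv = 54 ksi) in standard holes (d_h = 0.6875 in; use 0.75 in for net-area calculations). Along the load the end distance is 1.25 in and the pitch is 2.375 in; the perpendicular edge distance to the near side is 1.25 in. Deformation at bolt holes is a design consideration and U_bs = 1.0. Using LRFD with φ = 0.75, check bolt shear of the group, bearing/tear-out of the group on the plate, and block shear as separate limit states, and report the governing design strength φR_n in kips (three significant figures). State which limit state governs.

Bolt shear: A_b = π·0.625²/4 = 0.3068 in²; R_n = 54 × 0.3068 × 4 × 1 = 66.27 kips → 0.75 × 66.27 = 49.7 kips.
Bearing: edge l_c = 0.9062, r_n = 47.31 kips; interior l_c = 1.688, r_n = 65.25 kips; R_n = 47.31 + 3·65.25 = 243.1 kips → 182 kips.
Block shear: A_gv = 6.281, A_nv = 4.312, A_nt = 0.6562 in²; R_n = min(0.6F_uA_nv, 0.6F_yA_gv) + U_bs·F_u·A_nt = 173.7 kips → 130 kips.
Bolt shear governs: 49.7 kips.

49.7 kips (bolt shear governs)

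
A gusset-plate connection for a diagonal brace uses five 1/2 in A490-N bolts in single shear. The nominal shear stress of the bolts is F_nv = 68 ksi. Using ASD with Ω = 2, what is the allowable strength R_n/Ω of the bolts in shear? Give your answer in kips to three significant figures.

A_b = π × 0.5² / 4 = 0.1963 in².
R_n = F_nv · A_b · n · n_s = 68 × 0.1963 × 5 × 1 = 66.76 kips.
Allowable strength R_n/Ω = 66.76 / 2 = 33.4 kips.

33.4 kips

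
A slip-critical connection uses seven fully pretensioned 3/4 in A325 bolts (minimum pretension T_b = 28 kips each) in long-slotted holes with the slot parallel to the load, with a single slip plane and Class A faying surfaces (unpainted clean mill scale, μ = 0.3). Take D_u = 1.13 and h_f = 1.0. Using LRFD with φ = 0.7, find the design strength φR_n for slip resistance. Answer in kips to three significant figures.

R_n = μ · D_u · h_f · T_b · n_s · n_b = 0.3 × 1.13 × 1.0 × 28 × 1 × 7 = 66.44 kips.
Design strength φR_n = 0.7 × 66.44 = 46.5 kips.

46.5 kips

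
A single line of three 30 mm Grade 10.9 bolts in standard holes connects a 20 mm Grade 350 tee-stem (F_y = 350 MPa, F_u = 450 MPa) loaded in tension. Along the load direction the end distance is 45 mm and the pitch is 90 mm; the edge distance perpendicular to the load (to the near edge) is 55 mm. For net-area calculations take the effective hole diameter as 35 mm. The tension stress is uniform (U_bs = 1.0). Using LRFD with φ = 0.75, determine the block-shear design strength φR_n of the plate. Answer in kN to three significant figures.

810 kN

Shear plane L_v = 45 + 2·90 = 225 mm; A_gv = 225 × 20 = 4500 mm².
A_nv = (225 − 2.5·35) × 20 = 2750 mm².
A_nt = (55 − 0.5·35) × 20 = 750 mm².
0.6 F_u A_nv = 742.5 kN; 0.6 F_y A_gv = 945 kN → shear rupture governs the shear term.
R_n = 742.5 + 1.0 × 450 × 750 / 1000 = 1080 kN.
Design strength φR_n = 0.75 × 1080 = 810 kN.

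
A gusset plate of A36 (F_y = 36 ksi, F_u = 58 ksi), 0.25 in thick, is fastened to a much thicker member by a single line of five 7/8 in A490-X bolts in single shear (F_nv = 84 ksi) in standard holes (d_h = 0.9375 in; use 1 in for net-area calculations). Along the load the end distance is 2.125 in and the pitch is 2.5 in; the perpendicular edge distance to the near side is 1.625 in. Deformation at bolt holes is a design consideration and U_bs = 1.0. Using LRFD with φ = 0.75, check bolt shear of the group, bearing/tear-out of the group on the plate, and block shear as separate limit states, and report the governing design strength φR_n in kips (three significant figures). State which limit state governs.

61.3 kips (block shear governs)

Bolt shear: A_b = π·0.875²/4 = 0.6013 in²; R_n = 84 × 0.6013 × 5 × 1 = 252.6 kips → 0.75 × 252.6 = 189 kips.
Bearing: edge l_c = 1.656, r_n = 28.82 kips; interior l_c = 1.562, r_n = 27.19 kips; R_n = 28.82 + 4·27.19 = 137.6 kips → 103 kips.
Block shear: A_gv = 3.031, A_nv = 1.906, A_nt = 0.2812 in²; R_n = min(0.6F_uA_nv, 0.6F_yA_gv) + U_bs·F_u·A_nt = 81.79 kips → 61.3 kips.
Block shear governs: 61.3 kips.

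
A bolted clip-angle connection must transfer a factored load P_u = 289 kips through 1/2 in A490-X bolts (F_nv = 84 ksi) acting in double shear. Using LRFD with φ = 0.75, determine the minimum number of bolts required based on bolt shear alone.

A_b = π·0.5²/4 = 0.1963 in².
Per-bolt design strength φR_n = 0.75 × 84 × 0.1963 × 2 = 24.74 kips.
n ≥ 289 / 24.74 = 11.68 → use 12 bolts.

12 bolts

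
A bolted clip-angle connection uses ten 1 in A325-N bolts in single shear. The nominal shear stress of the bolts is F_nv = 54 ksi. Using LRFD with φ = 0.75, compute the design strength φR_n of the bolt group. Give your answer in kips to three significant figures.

A_b = π × 1² / 4 = 0.7854 in².
R_n = F_nv · A_b · n · n_s = 54 × 0.7854 × 10 × 1 = 424.1 kips.
Design strength φR_n = 0.75 × 424.1 = 318 kips.

318 kips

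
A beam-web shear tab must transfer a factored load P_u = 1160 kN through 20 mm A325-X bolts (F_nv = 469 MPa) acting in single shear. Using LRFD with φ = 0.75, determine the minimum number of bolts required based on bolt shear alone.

11 bolts

A_b = π·20²/4 = 314.2 mm².
Per-bolt design strength φR_n = 0.75 × 469 × 314.2 × 1 / 1000 = 110.5 kN.
n ≥ 1160 / 110.5 = 10.5 → use 11 bolts.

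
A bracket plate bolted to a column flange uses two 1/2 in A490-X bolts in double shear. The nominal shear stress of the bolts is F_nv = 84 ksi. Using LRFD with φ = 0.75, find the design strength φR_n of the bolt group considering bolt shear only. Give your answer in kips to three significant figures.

A_b = π × 0.5² / 4 = 0.1963 in².
R_n = F_nv · A_b · n · n_s = 84 × 0.1963 × 2 × 2 = 65.97 kips.
Design strength φR_n = 0.75 × 65.97 = 49.5 kips.

49.5 kips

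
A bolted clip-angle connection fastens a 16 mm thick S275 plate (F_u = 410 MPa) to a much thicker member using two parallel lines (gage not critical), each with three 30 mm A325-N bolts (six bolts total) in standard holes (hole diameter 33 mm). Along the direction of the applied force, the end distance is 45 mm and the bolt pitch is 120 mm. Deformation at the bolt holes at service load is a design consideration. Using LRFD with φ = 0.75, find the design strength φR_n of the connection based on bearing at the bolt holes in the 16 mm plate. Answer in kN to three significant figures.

Per bolt r_n = 1.2 l_c t F_u ≤ 2.4 d t F_u; upper limit = 2.4 × 30 × 16 × 410 / 1000 = 472.3 kN.
Edge bolt: l_c = 45 − 33/2 = 28.5 mm → 1.2 × 28.5 × 16 × 410 / 1000 = 224.4 → r_n = 224.4 kN.
Interior bolts: l_c = 120 − 33 = 87 mm → 1.2 × 87 × 16 × 410 / 1000 = 684.9 → r_n = 472.3 kN.
R_n = 2 × 224.4 + 4 × 472.3 = 2338 kN.
Design strength φR_n = 0.75 × 2338 = 1750 kN.

1750 kN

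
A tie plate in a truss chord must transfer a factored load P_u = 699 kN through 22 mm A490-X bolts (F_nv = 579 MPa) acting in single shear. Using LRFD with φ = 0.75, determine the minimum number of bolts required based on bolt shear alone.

5 bolts

A_b = π·22²/4 = 380.1 mm².
Per-bolt design strength φR_n = 0.75 × 579 × 380.1 × 1 / 1000 = 165.1 kN.
n ≥ 699 / 165.1 = 4.234 → use 5 bolts.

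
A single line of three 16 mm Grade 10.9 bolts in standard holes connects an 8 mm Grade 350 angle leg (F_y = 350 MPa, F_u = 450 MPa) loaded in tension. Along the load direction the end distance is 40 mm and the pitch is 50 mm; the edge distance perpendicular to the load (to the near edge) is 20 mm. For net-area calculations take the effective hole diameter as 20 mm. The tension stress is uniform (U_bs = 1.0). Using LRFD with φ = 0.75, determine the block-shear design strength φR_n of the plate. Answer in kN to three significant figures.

Shear plane L_v = 40 + 2·50 = 140 mm; A_gv = 140 × 8 = 1120 mm².
A_nv = (140 − 2.5·20) × 8 = 720 mm².
A_nt = (20 − 0.5·20) × 8 = 80 mm².
0.6 F_u A_nv = 194.4 kN; 0.6 F_y A_gv = 235.2 kN → shear rupture governs the shear term.
R_n = 194.4 + 1.0 × 450 × 80 / 1000 = 230.4 kN.
Design strength φR_n = 0.75 × 230.4 = 173 kN.

173 kN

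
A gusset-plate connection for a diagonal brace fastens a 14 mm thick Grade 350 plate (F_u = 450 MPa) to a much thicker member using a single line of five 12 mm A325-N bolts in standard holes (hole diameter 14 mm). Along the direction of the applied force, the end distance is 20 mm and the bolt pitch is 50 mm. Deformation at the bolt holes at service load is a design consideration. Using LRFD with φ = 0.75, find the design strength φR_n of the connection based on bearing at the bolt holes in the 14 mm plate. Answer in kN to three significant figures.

618 kN

Per bolt r_n = 1.2 l_c t F_u ≤ 2.4 d t F_u; upper limit = 2.4 × 12 × 14 × 450 / 1000 = 181.4 kN.
Edge bolt: l_c = 20 − 14/2 = 13 mm → 1.2 × 13 × 14 × 450 / 1000 = 98.28 → r_n = 98.28 kN.
Interior bolts: l_c = 50 − 14 = 36 mm → 1.2 × 36 × 14 × 450 / 1000 = 272.2 → r_n = 181.4 kN.
R_n = 1 × 98.28 + 4 × 181.4 = 824 kN.
Design strength φR_n = 0.75 × 824 = 618 kN.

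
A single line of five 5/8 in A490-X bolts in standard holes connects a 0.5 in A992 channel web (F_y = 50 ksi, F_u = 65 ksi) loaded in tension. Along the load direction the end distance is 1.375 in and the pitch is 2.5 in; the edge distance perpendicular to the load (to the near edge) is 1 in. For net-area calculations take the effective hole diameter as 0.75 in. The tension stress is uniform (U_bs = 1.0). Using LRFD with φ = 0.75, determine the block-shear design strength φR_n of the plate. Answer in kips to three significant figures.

Shear plane L_v = 1.375 + 4·2.5 = 11.38 in; A_gv = 11.38 × 0.5 = 5.688 in².
A_nv = (11.38 − 4.5·0.75) × 0.5 = 4 in².
A_nt = (1 − 0.5·0.75) × 0.5 = 0.3125 in².
0.6 F_u A_nv = 156 kips; 0.6 F_y A_gv = 170.6 kips → shear rupture governs the shear term.
R_n = 156 + 1.0 × 65 × 0.3125 = 176.3 kips.
Design strength φR_n = 0.75 × 176.3 = 132 kips.

132 kips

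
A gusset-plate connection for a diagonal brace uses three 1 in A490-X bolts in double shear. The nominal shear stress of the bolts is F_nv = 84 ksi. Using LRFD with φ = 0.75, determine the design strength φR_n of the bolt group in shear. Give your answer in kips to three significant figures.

A_b = π × 1² / 4 = 0.7854 in².
R_n = F_nv · A_b · n · n_s = 84 × 0.7854 × 3 × 2 = 395.8 kips.
Design strength φR_n = 0.75 × 395.8 = 297 kips.

297 kips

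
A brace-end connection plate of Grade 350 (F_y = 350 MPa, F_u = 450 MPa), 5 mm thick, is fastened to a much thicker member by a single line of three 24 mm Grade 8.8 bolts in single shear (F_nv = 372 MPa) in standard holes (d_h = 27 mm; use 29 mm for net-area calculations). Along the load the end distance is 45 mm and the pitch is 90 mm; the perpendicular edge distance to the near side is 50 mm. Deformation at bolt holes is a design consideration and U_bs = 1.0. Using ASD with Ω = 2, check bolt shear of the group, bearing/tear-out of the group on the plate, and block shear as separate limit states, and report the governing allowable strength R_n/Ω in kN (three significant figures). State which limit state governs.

Bolt shear: A_b = π·24²/4 = 452.4 mm²; R_n = 372 × 452.4 × 3 × 1 / 1000 = 504.9 kN → 504.9 / 2 = 252 kN.
Bearing: edge l_c = 31.5, r_n = 85.05 kN; interior l_c = 63, r_n = 129.6 kN; R_n = 85.05 + 2·129.6 = 344.2 kN → 172 kN.
Block shear: A_gv = 1125, A_nv = 762.5, A_nt = 177.5 mm²; R_n = min(0.6F_uA_nv, 0.6F_yA_gv) + U_bs·F_u·A_nt = 285.8 kN → 143 kN.
Block shear governs: 143 kN.

143 kN (block shear governs)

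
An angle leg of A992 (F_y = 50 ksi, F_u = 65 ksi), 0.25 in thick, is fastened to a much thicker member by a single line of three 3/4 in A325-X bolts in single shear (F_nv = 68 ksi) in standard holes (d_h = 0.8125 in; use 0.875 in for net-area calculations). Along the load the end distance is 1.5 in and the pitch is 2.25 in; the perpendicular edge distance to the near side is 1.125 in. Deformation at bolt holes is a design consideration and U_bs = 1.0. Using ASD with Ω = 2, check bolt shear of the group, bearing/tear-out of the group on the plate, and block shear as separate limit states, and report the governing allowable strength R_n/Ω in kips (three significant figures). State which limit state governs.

24.2 kips (block shear governs)

Bolt shear: A_b = π·0.75²/4 = 0.4418 in²; R_n = 68 × 0.4418 × 3 × 1 = 90.12 kips → 90.12 / 2 = 45.1 kips.
Bearing: edge l_c = 1.094, r_n = 21.33 kips; interior l_c = 1.438, r_n = 28.03 kips; R_n = 21.33 + 2·28.03 = 77.39 kips → 38.7 kips.
Block shear: A_gv = 1.5, A_nv = 0.9531, A_nt = 0.1719 in²; R_n = min(0.6F_uA_nv, 0.6F_yA_gv) + U_bs·F_u·A_nt = 48.34 kips → 24.2 kips.
Block shear governs: 24.2 kips.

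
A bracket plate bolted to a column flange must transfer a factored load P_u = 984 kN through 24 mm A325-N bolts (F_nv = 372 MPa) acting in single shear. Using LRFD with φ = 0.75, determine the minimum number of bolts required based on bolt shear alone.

A_b = π·24²/4 = 452.4 mm².
Per-bolt design strength φR_n = 0.75 × 372 × 452.4 × 1 / 1000 = 126.2 kN.
n ≥ 984 / 126.2 = 7.796 → use 8 bolts.

8 bolts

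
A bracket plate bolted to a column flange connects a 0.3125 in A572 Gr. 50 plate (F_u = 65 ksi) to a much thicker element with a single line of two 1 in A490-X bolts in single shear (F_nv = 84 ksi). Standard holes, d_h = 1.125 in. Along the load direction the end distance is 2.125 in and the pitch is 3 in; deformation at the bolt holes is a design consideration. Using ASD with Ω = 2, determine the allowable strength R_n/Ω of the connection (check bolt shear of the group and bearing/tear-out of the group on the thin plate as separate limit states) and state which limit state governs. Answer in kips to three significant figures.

Bolt shear: A_b = π·1²/4 = 0.7854 in²; R_n = 84 × 0.7854 × 2 × 1 = 131.9 kips → 131.9 / 2 = 66 kips.
Bearing (1.2 l_c t F_u ≤ 2.4 d t F_u): upper limit = 2.4·1·0.3125·65 = 48.75 kips.
  Edge l_c = 2.125 − 1.125/2 = 1.562 → r_n = 38.09 kips; interior l_c = 3 − 1.125 = 1.875 → r_n = 45.7 kips.
  R_n,bearing = 1·38.09 + 1·45.7 = 83.79 kips → 83.79 / 2 = 41.9 kips.
Bearing governs: 41.9 kips.

41.9 kips (bearing governs)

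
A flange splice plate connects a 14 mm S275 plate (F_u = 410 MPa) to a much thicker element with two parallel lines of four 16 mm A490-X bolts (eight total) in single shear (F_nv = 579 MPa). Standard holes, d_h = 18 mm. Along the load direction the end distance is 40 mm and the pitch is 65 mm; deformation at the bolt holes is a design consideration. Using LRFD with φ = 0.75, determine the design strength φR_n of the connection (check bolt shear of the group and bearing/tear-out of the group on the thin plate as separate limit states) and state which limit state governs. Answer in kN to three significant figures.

Bolt shear: A_b = π·16²/4 = 201.1 mm²; R_n = 579 × 201.1 × 8 × 1 / 1000 = 931.3 kN → 0.75 × 931.3 = 698 kN.
Bearing (1.2 l_c t F_u ≤ 2.4 d t F_u): upper limit = 2.4·16·14·410 / 1000 = 220.4 kN.
  Edge l_c = 40 − 18/2 = 31 → r_n = 213.5 kN; interior l_c = 65 − 18 = 47 → r_n = 220.4 kN.
  R_n,bearing = 2·213.5 + 6·220.4 = 1750 kN → 0.75 × 1750 = 1310 kN.
Bolt shear governs: 698 kN.

698 kN (bolt shear governs)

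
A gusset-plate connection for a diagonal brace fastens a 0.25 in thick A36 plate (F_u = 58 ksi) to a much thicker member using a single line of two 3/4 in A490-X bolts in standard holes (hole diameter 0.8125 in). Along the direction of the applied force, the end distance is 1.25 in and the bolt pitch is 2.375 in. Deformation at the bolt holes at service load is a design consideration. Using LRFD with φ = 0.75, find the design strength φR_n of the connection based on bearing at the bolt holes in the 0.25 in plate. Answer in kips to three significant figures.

Per bolt r_n = 1.2 l_c t F_u ≤ 2.4 d t F_u; upper limit = 2.4 × 0.75 × 0.25 × 58 = 26.1 kips.
Edge bolt: l_c = 1.25 − 0.8125/2 = 0.8438 in → 1.2 × 0.8438 × 0.25 × 58 = 14.68 → r_n = 14.68 kips.
Interior bolts: l_c = 2.375 − 0.8125 = 1.562 in → 1.2 × 1.562 × 0.25 × 58 = 27.19 → r_n = 26.1 kips.
R_n = 1 × 14.68 + 1 × 26.1 = 40.78 kips.
Design strength φR_n = 0.75 × 40.78 = 30.6 kips.

30.6 kips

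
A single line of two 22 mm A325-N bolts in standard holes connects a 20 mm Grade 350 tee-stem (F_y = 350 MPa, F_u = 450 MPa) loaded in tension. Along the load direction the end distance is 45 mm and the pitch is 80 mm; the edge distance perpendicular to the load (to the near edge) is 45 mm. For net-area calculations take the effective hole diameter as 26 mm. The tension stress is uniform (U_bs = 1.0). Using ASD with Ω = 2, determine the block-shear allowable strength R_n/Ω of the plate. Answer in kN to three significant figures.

376 kN

Shear plane L_v = 45 + 1·80 = 125 mm; A_gv = 125 × 20 = 2500 mm².
A_nv = (125 − 1.5·26) × 20 = 1720 mm².
A_nt = (45 − 0.5·26) × 20 = 640 mm².
0.6 F_u A_nv = 464.4 kN; 0.6 F_y A_gv = 525 kN → shear rupture governs the shear term.
R_n = 464.4 + 1.0 × 450 × 640 / 1000 = 752.4 kN.
Allowable strength R_n/Ω = 752.4 / 2 = 376 kN.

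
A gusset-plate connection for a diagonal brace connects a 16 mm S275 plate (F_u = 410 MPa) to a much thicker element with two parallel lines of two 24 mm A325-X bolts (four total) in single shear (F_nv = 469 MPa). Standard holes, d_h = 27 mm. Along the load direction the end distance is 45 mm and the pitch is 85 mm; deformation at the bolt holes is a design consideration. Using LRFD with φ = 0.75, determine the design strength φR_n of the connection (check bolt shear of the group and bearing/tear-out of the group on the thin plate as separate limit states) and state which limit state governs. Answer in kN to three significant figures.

637 kN (bolt shear governs)

Bolt shear: A_b = π·24²/4 = 452.4 mm²; R_n = 469 × 452.4 × 4 × 1 / 1000 = 848.7 kN → 0.75 × 848.7 = 637 kN.
Bearing (1.2 l_c t F_u ≤ 2.4 d t F_u): upper limit = 2.4·24·16·410 / 1000 = 377.9 kN.
  Edge l_c = 45 − 27/2 = 31.5 → r_n = 248 kN; interior l_c = 85 − 27 = 58 → r_n = 377.9 kN.
  R_n,bearing = 2·248 + 2·377.9 = 1252 kN → 0.75 × 1252 = 939 kN.
Bolt shear governs: 637 kN.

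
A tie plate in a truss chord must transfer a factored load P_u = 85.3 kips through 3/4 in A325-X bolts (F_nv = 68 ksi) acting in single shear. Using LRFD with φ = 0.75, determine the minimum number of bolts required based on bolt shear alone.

4 bolts

A_b = π·0.75²/4 = 0.4418 in².
Per-bolt design strength φR_n = 0.75 × 68 × 0.4418 × 1 = 22.53 kips.
n ≥ 85.3 / 22.53 = 3.786 → use 4 bolts.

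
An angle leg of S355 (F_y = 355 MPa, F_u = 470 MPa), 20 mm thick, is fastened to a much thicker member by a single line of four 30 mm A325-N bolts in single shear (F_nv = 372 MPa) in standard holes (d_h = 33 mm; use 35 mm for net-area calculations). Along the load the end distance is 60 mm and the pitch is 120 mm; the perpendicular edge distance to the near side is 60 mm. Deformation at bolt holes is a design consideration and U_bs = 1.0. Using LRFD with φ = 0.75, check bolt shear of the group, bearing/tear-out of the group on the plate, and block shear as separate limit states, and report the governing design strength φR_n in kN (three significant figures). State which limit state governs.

Bolt shear: A_b = π·30²/4 = 706.9 mm²; R_n = 372 × 706.9 × 4 × 1 / 1000 = 1052 kN → 0.75 × 1052 = 789 kN.
Bearing: edge l_c = 43.5, r_n = 490.7 kN; interior l_c = 87, r_n = 676.8 kN; R_n = 490.7 + 3·676.8 = 2521 kN → 1890 kN.
Block shear: A_gv = 8400, A_nv = 5950, A_nt = 850 mm²; R_n = min(0.6F_uA_nv, 0.6F_yA_gv) + U_bs·F_u·A_nt = 2077 kN → 1560 kN.
Bolt shear governs: 789 kN.

789 kN (bolt shear governs)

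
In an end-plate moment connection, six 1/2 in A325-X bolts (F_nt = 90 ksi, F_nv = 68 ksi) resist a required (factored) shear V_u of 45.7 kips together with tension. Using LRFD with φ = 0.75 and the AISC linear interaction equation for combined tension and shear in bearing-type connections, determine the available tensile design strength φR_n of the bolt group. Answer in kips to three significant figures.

42.9 kips

A_b = π·0.5²/4 = 0.1963 in²; f_rv = 45.7 / (6 × 0.1963) = 38.79 ksi.
F'_nt = 1.3 F_nt − (F_nt / φF_nv) f_rv = 1.3·90 − (90/(0.75·68))·38.79 = 48.54 ksi, capped at F_nt → F'_nt = 48.54 ksi.
R_n = F'_nt · A_b · n = 48.54 × 0.1963 × 6 = 57.19 kips.
Design strength φR_n = 0.75 × 57.19 = 42.9 kips.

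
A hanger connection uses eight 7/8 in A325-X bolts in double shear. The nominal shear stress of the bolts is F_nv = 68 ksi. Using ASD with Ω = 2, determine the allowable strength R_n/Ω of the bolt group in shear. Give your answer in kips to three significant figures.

327 kips

A_b = π × 0.875² / 4 = 0.6013 in².
R_n = F_nv · A_b · n · n_s = 68 × 0.6013 × 8 × 2 = 654.2 kips.
Allowable strength R_n/Ω = 654.2 / 2 = 327 kips.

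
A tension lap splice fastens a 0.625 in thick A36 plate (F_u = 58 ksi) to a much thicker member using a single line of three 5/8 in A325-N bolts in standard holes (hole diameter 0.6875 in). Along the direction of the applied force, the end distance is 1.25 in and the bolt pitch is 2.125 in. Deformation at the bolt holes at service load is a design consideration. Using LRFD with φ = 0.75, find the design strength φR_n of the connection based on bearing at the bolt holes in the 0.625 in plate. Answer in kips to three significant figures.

111 kips

Per bolt r_n = 1.2 l_c t F_u ≤ 2.4 d t F_u; upper limit = 2.4 × 0.625 × 0.625 × 58 = 54.38 kips.
Edge bolt: l_c = 1.25 − 0.6875/2 = 0.9062 in → 1.2 × 0.9062 × 0.625 × 58 = 39.42 → r_n = 39.42 kips.
Interior bolts: l_c = 2.125 − 0.6875 = 1.438 in → 1.2 × 1.438 × 0.625 × 58 = 62.53 → r_n = 54.38 kips.
R_n = 1 × 39.42 + 2 × 54.38 = 148.2 kips.
Design strength φR_n = 0.75 × 148.2 = 111 kips.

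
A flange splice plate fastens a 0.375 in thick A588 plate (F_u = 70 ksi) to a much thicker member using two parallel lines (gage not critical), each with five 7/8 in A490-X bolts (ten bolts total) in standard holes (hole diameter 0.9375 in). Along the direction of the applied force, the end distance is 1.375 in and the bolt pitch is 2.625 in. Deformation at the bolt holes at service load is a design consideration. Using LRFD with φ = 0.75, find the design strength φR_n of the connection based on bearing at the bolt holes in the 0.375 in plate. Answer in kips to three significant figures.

Per bolt r_n = 1.2 l_c t F_u ≤ 2.4 d t F_u; upper limit = 2.4 × 0.875 × 0.375 × 70 = 55.13 kips.
Edge bolt: l_c = 1.375 − 0.9375/2 = 0.9062 in → 1.2 × 0.9062 × 0.375 × 70 = 28.55 → r_n = 28.55 kips.
Interior bolts: l_c = 2.625 − 0.9375 = 1.688 in → 1.2 × 1.688 × 0.375 × 70 = 53.16 → r_n = 53.16 kips.
R_n = 2 × 28.55 + 8 × 53.16 = 482.3 kips.
Design strength φR_n = 0.75 × 482.3 = 362 kips.

362 kips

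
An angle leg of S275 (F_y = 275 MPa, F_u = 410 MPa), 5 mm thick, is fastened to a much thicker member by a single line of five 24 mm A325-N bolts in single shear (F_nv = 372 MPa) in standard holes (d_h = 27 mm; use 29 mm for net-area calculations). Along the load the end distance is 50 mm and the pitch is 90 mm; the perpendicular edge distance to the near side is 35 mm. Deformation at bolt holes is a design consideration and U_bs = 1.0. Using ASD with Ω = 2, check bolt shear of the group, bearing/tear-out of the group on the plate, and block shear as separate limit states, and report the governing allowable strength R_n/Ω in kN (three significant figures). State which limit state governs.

190 kN (block shear governs)

Bolt shear: A_b = π·24²/4 = 452.4 mm²; R_n = 372 × 452.4 × 5 × 1 / 1000 = 841.4 kN → 841.4 / 2 = 421 kN.
Bearing: edge l_c = 36.5, r_n = 89.79 kN; interior l_c = 63, r_n = 118.1 kN; R_n = 89.79 + 4·118.1 = 562.1 kN → 281 kN.
Block shear: A_gv = 2050, A_nv = 1398, A_nt = 102.5 mm²; R_n = min(0.6F_uA_nv, 0.6F_yA_gv) + U_bs·F_u·A_nt = 380.3 kN → 190 kN.
Block shear governs: 190 kN.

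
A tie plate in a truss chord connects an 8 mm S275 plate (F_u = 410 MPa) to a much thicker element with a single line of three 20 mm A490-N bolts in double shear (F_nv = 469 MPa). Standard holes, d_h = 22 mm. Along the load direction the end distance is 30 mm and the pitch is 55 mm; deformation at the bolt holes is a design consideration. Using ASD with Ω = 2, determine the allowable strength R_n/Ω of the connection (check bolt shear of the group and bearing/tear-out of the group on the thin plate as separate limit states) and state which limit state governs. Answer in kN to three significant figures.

Bolt shear: A_b = π·20²/4 = 314.2 mm²; R_n = 469 × 314.2 × 3 × 2 / 1000 = 884 kN → 884 / 2 = 442 kN.
Bearing (1.2 l_c t F_u ≤ 2.4 d t F_u): upper limit = 2.4·20·8·410 / 1000 = 157.4 kN.
  Edge l_c = 30 − 22/2 = 19 → r_n = 74.78 kN; interior l_c = 55 − 22 = 33 → r_n = 129.9 kN.
  R_n,bearing = 1·74.78 + 2·129.9 = 334.6 kN → 334.6 / 2 = 167 kN.
Bearing governs: 167 kN.

167 kN (bearing governs)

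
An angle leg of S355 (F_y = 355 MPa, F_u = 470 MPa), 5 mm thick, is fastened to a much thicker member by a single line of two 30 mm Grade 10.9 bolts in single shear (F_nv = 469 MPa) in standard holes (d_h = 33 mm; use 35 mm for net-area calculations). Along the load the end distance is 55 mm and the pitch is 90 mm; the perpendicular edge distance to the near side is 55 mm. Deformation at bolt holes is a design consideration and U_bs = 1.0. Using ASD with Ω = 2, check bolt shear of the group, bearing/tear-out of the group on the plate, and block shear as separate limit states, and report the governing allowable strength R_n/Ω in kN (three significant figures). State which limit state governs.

109 kN (block shear governs)

Bolt shear: A_b = π·30²/4 = 706.9 mm²; R_n = 469 × 706.9 × 2 × 1 / 1000 = 663 kN → 663 / 2 = 332 kN.
Bearing: edge l_c = 38.5, r_n = 108.6 kN; interior l_c = 57, r_n = 160.7 kN; R_n = 108.6 + 1·160.7 = 269.3 kN → 135 kN.
Block shear: A_gv = 725, A_nv = 462.5, A_nt = 187.5 mm²; R_n = min(0.6F_uA_nv, 0.6F_yA_gv) + U_bs·F_u·A_nt = 218.6 kN → 109 kN.
Block shear governs: 109 kN.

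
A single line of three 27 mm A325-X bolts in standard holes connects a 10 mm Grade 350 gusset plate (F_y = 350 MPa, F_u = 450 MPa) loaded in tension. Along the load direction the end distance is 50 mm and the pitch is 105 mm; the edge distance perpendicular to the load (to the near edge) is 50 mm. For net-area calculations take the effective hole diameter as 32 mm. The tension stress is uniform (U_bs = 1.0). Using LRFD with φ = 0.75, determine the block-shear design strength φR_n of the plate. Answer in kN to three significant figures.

Shear plane L_v = 50 + 2·105 = 260 mm; A_gv = 260 × 10 = 2600 mm².
A_nv = (260 − 2.5·32) × 10 = 1800 mm².
A_nt = (50 − 0.5·32) × 10 = 340 mm².
0.6 F_u A_nv = 486 kN; 0.6 F_y A_gv = 546 kN → shear rupture governs the shear term.
R_n = 486 + 1.0 × 450 × 340 / 1000 = 639 kN.
Design strength φR_n = 0.75 × 639 = 479 kN.

479 kN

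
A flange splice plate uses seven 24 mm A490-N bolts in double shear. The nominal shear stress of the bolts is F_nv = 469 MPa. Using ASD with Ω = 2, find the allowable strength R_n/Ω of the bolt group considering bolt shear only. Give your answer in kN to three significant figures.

1490 kN

A_b = π × 24² / 4 = 452.4 mm².
R_n = F_nv · A_b · n · n_s = 469 × 452.4 × 7 × 2 / 1000 = 2970 kN.
Allowable strength R_n/Ω = 2970 / 2 = 1490 kN.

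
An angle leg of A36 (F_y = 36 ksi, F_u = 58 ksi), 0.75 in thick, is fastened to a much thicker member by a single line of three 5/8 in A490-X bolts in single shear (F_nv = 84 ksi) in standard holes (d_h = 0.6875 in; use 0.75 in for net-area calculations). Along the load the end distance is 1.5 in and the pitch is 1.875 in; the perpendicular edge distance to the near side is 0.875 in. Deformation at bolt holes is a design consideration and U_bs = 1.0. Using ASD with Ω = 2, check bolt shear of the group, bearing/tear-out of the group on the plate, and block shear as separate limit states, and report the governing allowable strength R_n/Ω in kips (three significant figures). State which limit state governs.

Bolt shear: A_b = π·0.625²/4 = 0.3068 in²; R_n = 84 × 0.3068 × 3 × 1 = 77.31 kips → 77.31 / 2 = 38.7 kips.
Bearing: edge l_c = 1.156, r_n = 60.36 kips; interior l_c = 1.188, r_n = 61.99 kips; R_n = 60.36 + 2·61.99 = 184.3 kips → 92.2 kips.
Block shear: A_gv = 3.938, A_nv = 2.531, A_nt = 0.375 in²; R_n = min(0.6F_uA_nv, 0.6F_yA_gv) + U_bs·F_u·A_nt = 106.8 kips → 53.4 kips.
Bolt shear governs: 38.7 kips.

38.7 kips (bolt shear governs)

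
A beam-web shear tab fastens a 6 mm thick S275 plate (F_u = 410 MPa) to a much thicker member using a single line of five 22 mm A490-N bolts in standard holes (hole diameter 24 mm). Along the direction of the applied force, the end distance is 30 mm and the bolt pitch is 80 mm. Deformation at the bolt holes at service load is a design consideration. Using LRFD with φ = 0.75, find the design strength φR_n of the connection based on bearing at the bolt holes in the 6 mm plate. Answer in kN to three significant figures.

430 kN

Per bolt r_n = 1.2 l_c t F_u ≤ 2.4 d t F_u; upper limit = 2.4 × 22 × 6 × 410 / 1000 = 129.9 kN.
Edge bolt: l_c = 30 − 24/2 = 18 mm → 1.2 × 18 × 6 × 410 / 1000 = 53.14 → r_n = 53.14 kN.
Interior bolts: l_c = 80 − 24 = 56 mm → 1.2 × 56 × 6 × 410 / 1000 = 165.3 → r_n = 129.9 kN.
R_n = 1 × 53.14 + 4 × 129.9 = 572.7 kN.
Design strength φR_n = 0.75 × 572.7 = 430 kN.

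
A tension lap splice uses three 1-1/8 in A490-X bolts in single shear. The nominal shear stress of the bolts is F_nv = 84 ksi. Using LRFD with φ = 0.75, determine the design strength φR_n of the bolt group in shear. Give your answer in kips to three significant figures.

A_b = π × 1.125² / 4 = 0.994 in².
R_n = F_nv · A_b · n · n_s = 84 × 0.994 × 3 × 1 = 250.5 kips.
Design strength φR_n = 0.75 × 250.5 = 188 kips.

188 kips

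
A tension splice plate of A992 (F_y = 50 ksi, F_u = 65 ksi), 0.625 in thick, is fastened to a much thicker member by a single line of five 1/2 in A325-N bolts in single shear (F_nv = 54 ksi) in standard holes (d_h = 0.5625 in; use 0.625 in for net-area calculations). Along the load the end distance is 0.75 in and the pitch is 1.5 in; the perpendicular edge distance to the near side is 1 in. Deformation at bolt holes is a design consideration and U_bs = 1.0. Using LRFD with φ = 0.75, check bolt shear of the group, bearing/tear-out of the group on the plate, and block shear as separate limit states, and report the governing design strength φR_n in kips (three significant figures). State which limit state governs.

Bolt shear: A_b = π·0.5²/4 = 0.1963 in²; R_n = 54 × 0.1963 × 5 × 1 = 53.01 kips → 0.75 × 53.01 = 39.8 kips.
Bearing: edge l_c = 0.4688, r_n = 22.85 kips; interior l_c = 0.9375, r_n = 45.7 kips; R_n = 22.85 + 4·45.7 = 205.7 kips → 154 kips.
Block shear: A_gv = 4.219, A_nv = 2.461, A_nt = 0.4297 in²; R_n = min(0.6F_uA_nv, 0.6F_yA_gv) + U_bs·F_u·A_nt = 123.9 kips → 92.9 kips.
Bolt shear governs: 39.8 kips.

39.8 kips (bolt shear governs)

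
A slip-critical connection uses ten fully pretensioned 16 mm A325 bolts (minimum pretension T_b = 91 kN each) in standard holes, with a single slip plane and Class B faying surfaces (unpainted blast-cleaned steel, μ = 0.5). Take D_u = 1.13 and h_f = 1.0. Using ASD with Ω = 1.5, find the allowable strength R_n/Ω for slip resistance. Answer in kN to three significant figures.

343 kN

R_n = μ · D_u · h_f · T_b · n_s · n_b = 0.5 × 1.13 × 1.0 × 91 × 1 × 10 = 514.1 kN.
Allowable strength R_n/Ω = 514.1 / 1.5 = 343 kN.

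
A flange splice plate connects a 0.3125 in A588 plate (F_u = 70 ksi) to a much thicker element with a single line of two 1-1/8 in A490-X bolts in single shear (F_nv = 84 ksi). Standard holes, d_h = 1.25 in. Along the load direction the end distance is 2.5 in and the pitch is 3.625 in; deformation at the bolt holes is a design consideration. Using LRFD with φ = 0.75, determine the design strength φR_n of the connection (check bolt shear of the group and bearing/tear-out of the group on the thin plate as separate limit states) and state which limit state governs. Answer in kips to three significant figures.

81.2 kips (bearing governs)

Bolt shear: A_b = π·1.125²/4 = 0.994 in²; R_n = 84 × 0.994 × 2 × 1 = 167 kips → 0.75 × 167 = 125 kips.
Bearing (1.2 l_c t F_u ≤ 2.4 d t F_u): upper limit = 2.4·1.125·0.3125·70 = 59.06 kips.
  Edge l_c = 2.5 − 1.25/2 = 1.875 → r_n = 49.22 kips; interior l_c = 3.625 − 1.25 = 2.375 → r_n = 59.06 kips.
  R_n,bearing = 1·49.22 + 1·59.06 = 108.3 kips → 0.75 × 108.3 = 81.2 kips.
Bearing governs: 81.2 kips.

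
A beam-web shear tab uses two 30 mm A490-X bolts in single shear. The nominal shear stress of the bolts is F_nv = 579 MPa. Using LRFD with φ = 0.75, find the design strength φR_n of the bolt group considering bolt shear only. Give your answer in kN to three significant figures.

614 kN

A_b = π × 30² / 4 = 706.9 mm².
R_n = F_nv · A_b · n · n_s = 579 × 706.9 × 2 × 1 / 1000 = 818.5 kN.
Design strength φR_n = 0.75 × 818.5 = 614 kN.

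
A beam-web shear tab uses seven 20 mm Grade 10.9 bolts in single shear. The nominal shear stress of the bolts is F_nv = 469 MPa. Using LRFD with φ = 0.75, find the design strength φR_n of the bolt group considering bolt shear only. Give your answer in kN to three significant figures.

A_b = π × 20² / 4 = 314.2 mm².
R_n = F_nv · A_b · n · n_s = 469 × 314.2 × 7 × 1 / 1000 = 1031 kN.
Design strength φR_n = 0.75 × 1031 = 774 kN.

774 kN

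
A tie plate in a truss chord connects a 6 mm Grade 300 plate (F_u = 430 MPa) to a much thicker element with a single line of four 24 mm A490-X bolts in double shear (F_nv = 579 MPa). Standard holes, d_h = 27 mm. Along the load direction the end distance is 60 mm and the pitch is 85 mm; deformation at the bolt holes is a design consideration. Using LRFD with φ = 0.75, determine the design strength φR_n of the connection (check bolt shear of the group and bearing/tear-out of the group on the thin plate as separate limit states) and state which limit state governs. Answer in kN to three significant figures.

Bolt shear: A_b = π·24²/4 = 452.4 mm²; R_n = 579 × 452.4 × 4 × 2 / 1000 = 2095 kN → 0.75 × 2095 = 1570 kN.
Bearing (1.2 l_c t F_u ≤ 2.4 d t F_u): upper limit = 2.4·24·6·430 / 1000 = 148.6 kN.
  Edge l_c = 60 − 27/2 = 46.5 → r_n = 144 kN; interior l_c = 85 − 27 = 58 → r_n = 148.6 kN.
  R_n,bearing = 1·144 + 3·148.6 = 589.8 kN → 0.75 × 589.8 = 442 kN.
Bearing governs: 442 kN.

442 kN (bearing governs)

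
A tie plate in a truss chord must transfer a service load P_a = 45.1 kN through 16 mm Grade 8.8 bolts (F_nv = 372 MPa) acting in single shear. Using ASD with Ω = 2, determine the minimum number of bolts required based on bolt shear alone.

A_b = π·16²/4 = 201.1 mm².
Per-bolt allowable strength R_n/Ω = 372 × 201.1 × 1 / 1000 / 2 = 37.4 kN.
n ≥ 45.1 / 37.4 = 1.206 → use 2 bolts.

2 bolts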